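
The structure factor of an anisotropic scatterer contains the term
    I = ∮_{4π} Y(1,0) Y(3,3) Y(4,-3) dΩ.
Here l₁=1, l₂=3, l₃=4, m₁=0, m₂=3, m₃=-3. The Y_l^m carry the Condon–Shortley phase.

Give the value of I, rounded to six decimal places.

Rules hold: Σm=0, L=8 even, 2≤4≤4.
N = 3·7·9 = 189
Δ = 0!·2!·6!/9! = 1/252
Racah Σ t=0..0: t=0:+1/36 = 1/36
⇒ 3j(1 3 4; 0 0 0)² = 4/63, sgn +1
Racah Σ t=0..0: t=0:+1/720 = 1/720
⇒ 3j(1 3 4; 0 3 -3)² = 1/36, sgn -1
4πI² = N·(3j₀)²·(3jₘ)² = 1/3
I = -1·√(0.333333/4π) = -0.16286750

-0.162868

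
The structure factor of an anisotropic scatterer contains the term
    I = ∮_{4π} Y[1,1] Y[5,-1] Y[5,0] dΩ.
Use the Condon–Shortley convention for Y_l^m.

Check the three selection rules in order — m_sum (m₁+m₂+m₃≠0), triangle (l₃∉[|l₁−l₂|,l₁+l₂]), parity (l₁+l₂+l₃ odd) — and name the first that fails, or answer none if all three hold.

Σmᵢ = 0  ✓
l₃∈[|l₁−l₂|,l₁+l₂]=[4,6], have l₃=5  ✓
Σlᵢ = 11 ⇒ odd  ✗

parity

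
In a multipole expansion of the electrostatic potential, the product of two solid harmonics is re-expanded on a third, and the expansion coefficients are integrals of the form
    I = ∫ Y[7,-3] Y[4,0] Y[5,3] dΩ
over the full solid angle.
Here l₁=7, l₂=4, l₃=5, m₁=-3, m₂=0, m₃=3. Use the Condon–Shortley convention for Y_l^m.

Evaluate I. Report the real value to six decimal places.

Rules hold: Σm=0, L=16 even, 3≤5≤11.
N = 15·9·11 = 1485
Δ = 6!·8!·2!/17! = 1/6126120
Racah Σ t=2..4: t=2:+1/69120 t=3:−1/20736 t=4:+1/69120 = -1/51840
⇒ 3j(7 4 5; 0 0 0)² = 280/21879, sgn +1
Racah Σ t=2..4: t=2:+1/3870720 t=3:−1/181440 t=4:+1/138240 = 23/11612160
⇒ 3j(7 4 5; -3 0 3)² = 529/204204, sgn +1
4πI² = N·(3j₀)²·(3jₘ)² = 26450/537251
I = +1·√(0.0492321/4π) = 0.06259207

0.062592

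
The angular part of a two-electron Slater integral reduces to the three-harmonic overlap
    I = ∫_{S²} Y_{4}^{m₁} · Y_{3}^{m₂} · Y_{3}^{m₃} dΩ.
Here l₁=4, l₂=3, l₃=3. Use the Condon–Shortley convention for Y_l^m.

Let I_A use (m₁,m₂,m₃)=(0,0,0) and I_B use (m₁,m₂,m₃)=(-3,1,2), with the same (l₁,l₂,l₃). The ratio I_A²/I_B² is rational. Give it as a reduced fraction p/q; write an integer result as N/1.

18/7

Shared (l₁,l₂,l₃)=(4,3,3): N and (l;000)² cancel in I_A²/I_B².
A: Δ = 4!·4!·2!/11! = 1/34650; Racah Σ t=1..3: t=1:−1/72 t=2:+1/16 t=3:−1/72 = 5/144; ⇒ 3j(4 3 3; 0 0 0)² = 2/77, sgn -1
B: Δ = 4!·4!·2!/11! = 1/34650; Racah Σ t=3..4: t=3:−1/144 t=4:+1/288 = -1/288; ⇒ 3j(4 3 3; -3 1 2)² = 1/99, sgn +1
I_A²/I_B² = (2/77)/(1/99) = 18/7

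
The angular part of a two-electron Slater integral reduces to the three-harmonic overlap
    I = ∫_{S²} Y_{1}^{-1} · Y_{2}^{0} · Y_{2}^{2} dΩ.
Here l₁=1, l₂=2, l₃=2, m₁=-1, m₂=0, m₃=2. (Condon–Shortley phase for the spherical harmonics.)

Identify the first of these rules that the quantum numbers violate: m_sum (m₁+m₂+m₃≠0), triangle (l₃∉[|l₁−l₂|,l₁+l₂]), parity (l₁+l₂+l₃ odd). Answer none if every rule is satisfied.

m_sum

m₁+m₂+m₃ = -1 + 0 + 2 = 1  ✗
triangle: |1−2|=1 ≤ l₃=2 ≤ 1+2=3
parity: l₁+l₂+l₃ = 5 is odd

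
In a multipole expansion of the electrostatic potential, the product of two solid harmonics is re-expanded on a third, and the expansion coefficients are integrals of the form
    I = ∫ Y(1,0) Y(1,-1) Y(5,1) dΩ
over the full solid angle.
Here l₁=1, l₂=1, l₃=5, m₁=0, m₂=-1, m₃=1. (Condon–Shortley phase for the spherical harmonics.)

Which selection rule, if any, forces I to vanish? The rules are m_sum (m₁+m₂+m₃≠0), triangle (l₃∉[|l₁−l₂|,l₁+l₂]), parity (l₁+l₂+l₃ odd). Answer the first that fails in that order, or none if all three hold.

m₁+m₂+m₃ = 0 − 1 + 1 = 0  ✓
triangle: |1−1|=0 ≤ l₃=5 ≤ 1+1=2  ✗
parity: l₁+l₂+l₃ = 7 is odd

triangle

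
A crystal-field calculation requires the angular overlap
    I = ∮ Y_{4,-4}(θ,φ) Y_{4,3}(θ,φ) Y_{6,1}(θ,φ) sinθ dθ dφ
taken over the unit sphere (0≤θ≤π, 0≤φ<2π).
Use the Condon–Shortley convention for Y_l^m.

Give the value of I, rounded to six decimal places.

m-sum 0 ✓  L=14 even ✓  0≤6≤8 ✓
Π(2lᵢ+1) = 9×9×13 = 1053
triangle coeff Δ(4,4,6) = 1/1261260
Σ_t [0,2]: t=0:+1/4608 t=1:−1/1296 t=2:+1/4608 = -7/20736
(3j)²=20/1287 [(4 4 6; 0 0 0)], sign=-1
Σ_t [2,2]: t=2:+1/172800 = 1/172800
(3j)²=7/2145 [(4 4 6; -4 3 1)], sign=-1
⇒ 4πI² = 84/1573
I = (+1)√(84/1573/(4π)) = 0.06518840

0.065188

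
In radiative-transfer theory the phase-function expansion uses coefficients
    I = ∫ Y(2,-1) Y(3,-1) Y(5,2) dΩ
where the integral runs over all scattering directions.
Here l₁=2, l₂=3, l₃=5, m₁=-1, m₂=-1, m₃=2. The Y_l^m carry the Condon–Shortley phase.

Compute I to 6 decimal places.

m-sum 0 ✓  L=10 even ✓  1≤5≤5 ✓
Π(2lᵢ+1) = 5×7×11 = 385
triangle coeff Δ(2,3,5) = 1/2310
Σ_t [0,0]: t=0:+1/144 = 1/144
(3j)²=10/231 [(2 3 5; 0 0 0)], sign=-1
Σ_t [0,0]: t=0:+1/288 = 1/288
(3j)²=1/22 [(2 3 5; -1 -1 2)], sign=-1
⇒ 4πI² = 25/33
I = (+1)√(25/33/(4π)) = 0.24553200

0.245532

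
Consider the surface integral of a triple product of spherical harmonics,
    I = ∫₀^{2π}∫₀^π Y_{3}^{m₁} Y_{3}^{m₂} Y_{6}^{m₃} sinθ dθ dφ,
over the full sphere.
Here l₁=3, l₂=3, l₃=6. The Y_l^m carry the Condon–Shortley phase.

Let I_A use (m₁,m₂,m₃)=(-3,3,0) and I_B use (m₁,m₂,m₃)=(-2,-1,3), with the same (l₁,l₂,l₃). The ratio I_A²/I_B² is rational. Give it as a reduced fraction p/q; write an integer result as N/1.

1/378

Same 3,3,6: normalisation and zero-m 3j drop out of the ratio.
A: Δ: 0! 6! 6! / 13! → 1/12012; sum: t=0:+1/518400 = 1/518400; 3j²(3 3 6; -3 3 0) = Δ·Π!·Σ² = 1/12012  (sign +1)
B: Δ: 0! 6! 6! / 13! → 1/12012; sum: t=0:+1/5760 = 1/5760; 3j²(3 3 6; -2 -1 3) = Δ·Π!·Σ² = 9/286  (sign -1)
I_A²/I_B² = (1/12012)/(9/286) = 1/378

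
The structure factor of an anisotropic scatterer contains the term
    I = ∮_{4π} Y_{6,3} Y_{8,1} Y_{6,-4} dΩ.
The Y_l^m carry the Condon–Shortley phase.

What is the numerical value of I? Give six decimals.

Rules hold: Σm=0, L=20 even, 2≤6≤14.
N = 13·17·13 = 2873
Δ = 8!·4!·8!/21! = 1/1309458150
Racah Σ t=2..6: t=2:+1/49766400 t=3:−1/3110400 t=4:+1/1327104 t=5:−1/3110400 t=6:+1/49766400 = 1/6635520
⇒ 3j(6 8 6; 0 0 0)² = 350/46189, sgn +1
Racah Σ t=1..3: t=1:−1/812851200 t=2:+1/43545600 t=3:−1/24883200 = -1/54190080
⇒ 3j(6 8 6; 3 1 -4)² = 2430/323323, sgn -1
4πI² = N·(3j₀)²·(3jₘ)² = 121500/742577
I = -1·√(0.163619/4π) = -0.11410705

-0.114107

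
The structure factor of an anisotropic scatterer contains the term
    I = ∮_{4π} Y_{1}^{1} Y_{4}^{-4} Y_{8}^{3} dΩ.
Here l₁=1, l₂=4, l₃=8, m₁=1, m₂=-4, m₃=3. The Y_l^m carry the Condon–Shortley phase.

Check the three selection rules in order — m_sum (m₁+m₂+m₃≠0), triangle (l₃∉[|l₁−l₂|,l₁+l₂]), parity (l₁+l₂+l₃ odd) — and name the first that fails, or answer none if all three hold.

azimuthal sum: 1 − 4 + 3 = 0  ✓
3 ≤ 8 ≤ 5 (triangle on l)  ✗
L = 1 + 4 + 8 = 13 (odd)

triangle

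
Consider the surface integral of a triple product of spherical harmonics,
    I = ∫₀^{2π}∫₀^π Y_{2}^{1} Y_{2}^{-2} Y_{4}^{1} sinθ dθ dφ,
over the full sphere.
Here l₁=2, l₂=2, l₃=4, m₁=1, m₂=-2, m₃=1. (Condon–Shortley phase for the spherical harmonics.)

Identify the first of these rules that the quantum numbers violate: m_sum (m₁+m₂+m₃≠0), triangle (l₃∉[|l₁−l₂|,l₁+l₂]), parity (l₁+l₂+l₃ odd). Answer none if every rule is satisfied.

none

Σmᵢ = 0  ✓
l₃∈[|l₁−l₂|,l₁+l₂]=[0,4], have l₃=4  ✓
Σlᵢ = 8 ⇒ even  ✓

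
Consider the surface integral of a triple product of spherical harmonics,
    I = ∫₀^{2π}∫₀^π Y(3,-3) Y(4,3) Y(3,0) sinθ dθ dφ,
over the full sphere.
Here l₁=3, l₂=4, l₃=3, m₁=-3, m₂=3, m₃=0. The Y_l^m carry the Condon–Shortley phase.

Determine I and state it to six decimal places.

0.203551

Rules hold: Σm=0, L=10 even, 1≤3≤7.
N = 7·9·7 = 441
Δ = 4!·2!·4!/11! = 1/34650
Racah Σ t=1..3: t=1:−1/72 t=2:+1/16 t=3:−1/72 = 5/144
⇒ 3j(3 4 3; 0 0 0)² = 2/77, sgn -1
Racah Σ t=4..4: t=4:+1/288 = 1/288
⇒ 3j(3 4 3; -3 3 0)² = 1/22, sgn -1
4πI² = N·(3j₀)²·(3jₘ)² = 63/121
I = +1·√(0.520661/4π) = 0.20355073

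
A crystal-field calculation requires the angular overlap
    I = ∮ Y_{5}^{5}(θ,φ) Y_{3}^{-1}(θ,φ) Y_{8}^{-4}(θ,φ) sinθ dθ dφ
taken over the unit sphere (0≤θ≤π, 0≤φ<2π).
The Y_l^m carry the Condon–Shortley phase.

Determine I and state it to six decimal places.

m-sum 0 ✓  L=16 even ✓  2≤8≤8 ✓
Π(2lᵢ+1) = 11×7×17 = 1309
triangle coeff Δ(5,3,8) = 1/136136
Σ_t [0,0]: t=0:+1/518400 = 1/518400
(3j)²=56/2431 [(5 3 8; 0 0 0)], sign=+1
Σ_t [0,0]: t=0:+1/174182400 = 1/174182400
(3j)²=3/6188 [(5 3 8; 5 -1 -4)], sign=+1
⇒ 4πI² = 42/2873
I = (+1)√(42/2873/(4π)) = 0.03410766

0.034108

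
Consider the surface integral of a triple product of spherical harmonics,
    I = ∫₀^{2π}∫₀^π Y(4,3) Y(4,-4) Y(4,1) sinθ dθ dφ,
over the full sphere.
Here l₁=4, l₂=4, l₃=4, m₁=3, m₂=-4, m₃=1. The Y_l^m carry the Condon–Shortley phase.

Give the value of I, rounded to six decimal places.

m-sum 0 ✓  L=12 even ✓  0≤4≤8 ✓
Π(2lᵢ+1) = 9×9×9 = 729
triangle coeff Δ(4,4,4) = 1/450450
Σ_t [0,4]: t=0:+1/13824 t=1:−1/216 t=2:+1/64 t=3:−1/216 t=4:+1/13824 = 5/768
(3j)²=18/1001 [(4 4 4; 0 0 0)], sign=+1
Σ_t [0,0]: t=0:+1/3456 = 1/3456
(3j)²=35/1287 [(4 4 4; 3 -4 1)], sign=-1
⇒ 4πI² = 7290/20449
I = (-1)√(7290/20449/(4π)) = -0.16843130

-0.168431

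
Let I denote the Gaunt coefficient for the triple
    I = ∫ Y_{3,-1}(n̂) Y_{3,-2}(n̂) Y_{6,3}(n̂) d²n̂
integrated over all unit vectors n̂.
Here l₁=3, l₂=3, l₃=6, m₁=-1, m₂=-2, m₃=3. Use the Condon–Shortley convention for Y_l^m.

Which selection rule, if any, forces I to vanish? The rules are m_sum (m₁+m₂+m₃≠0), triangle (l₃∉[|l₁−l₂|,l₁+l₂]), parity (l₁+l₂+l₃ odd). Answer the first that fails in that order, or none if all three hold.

m₁+m₂+m₃ = -1 − 2 + 3 = 0  ✓
triangle: |3−3|=0 ≤ l₃=6 ≤ 3+3=6  ✓
parity: l₁+l₂+l₃ = 12 is even  ✓

none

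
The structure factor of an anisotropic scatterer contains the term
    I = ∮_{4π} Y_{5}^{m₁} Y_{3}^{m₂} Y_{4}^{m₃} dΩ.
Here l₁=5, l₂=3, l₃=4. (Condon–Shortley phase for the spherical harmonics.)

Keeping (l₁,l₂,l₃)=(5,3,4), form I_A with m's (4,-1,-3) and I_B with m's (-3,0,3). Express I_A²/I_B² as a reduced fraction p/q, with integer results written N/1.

1/6

Shared (l₁,l₂,l₃)=(5,3,4): N and (l;000)² cancel in I_A²/I_B².
A: Δ = 4!·6!·2!/13! = 1/180180; Racah Σ t=0..1: t=0:+1/5760 t=1:−1/4320 = -1/17280; ⇒ 3j(5 3 4; 4 -1 -3)² = 7/4290, sgn +1
B: Δ = 4!·6!·2!/13! = 1/180180; Racah Σ t=2..3: t=2:+1/2880 t=3:−1/1440 = -1/2880; ⇒ 3j(5 3 4; -3 0 3)² = 7/715, sgn +1
I_A²/I_B² = (7/4290)/(7/715) = 1/6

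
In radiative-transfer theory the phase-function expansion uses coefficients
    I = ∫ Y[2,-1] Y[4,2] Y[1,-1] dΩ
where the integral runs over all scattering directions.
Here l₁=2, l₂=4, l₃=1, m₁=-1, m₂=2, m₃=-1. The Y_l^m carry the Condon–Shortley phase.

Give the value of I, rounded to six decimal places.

0.000000

triangle: need 2≤l₃≤6, have 1; I=0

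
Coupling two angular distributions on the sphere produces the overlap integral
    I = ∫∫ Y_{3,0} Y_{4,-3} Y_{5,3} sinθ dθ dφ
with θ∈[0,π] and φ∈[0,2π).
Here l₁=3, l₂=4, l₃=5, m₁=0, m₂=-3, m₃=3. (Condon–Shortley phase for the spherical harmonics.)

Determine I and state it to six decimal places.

Checks pass: Σm=0; 12 even; l₃=5∈[1,7].
(2·3+1)(2·4+1)(2·5+1) = 693
Δ: 2! 4! 6! / 13! → 1/180180
sum: t=0:+1/576 t=1:−1/144 t=2:+1/576 = -1/288
3j²(3 4 5; 0 0 0) = Δ·Π!·Σ² = 20/1001  (sign +1)
sum: t=0:+1/1440 t=1:−1/2880 = 1/2880
3j²(3 4 5; 0 -3 3) = Δ·Π!·Σ² = 7/715  (sign +1)
combine: 4πI² = 693·20/1001·7/715 = 252/1859
take √, sign +1: I = 0.10386175

0.103862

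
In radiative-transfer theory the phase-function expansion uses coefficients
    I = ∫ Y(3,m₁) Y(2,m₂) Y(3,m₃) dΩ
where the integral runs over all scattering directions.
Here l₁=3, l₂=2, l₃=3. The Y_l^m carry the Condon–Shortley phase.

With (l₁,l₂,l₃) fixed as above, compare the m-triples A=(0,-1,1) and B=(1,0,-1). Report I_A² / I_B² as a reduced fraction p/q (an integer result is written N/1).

Same 3,2,3: normalisation and zero-m 3j drop out of the ratio.
A: Δ: 2! 4! 2! / 9! → 1/3780; sum: t=0:+1/12 t=1:−1/8 = -1/24; 3j²(3 2 3; 0 -1 1) = Δ·Π!·Σ² = 1/210  (sign -1)
B: Δ: 2! 4! 2! / 9! → 1/3780; sum: t=0:+1/16 t=1:−1/6 t=2:+1/96 = -3/32; 3j²(3 2 3; 1 0 -1) = Δ·Π!·Σ² = 3/140  (sign -1)
I_A²/I_B² = (1/210)/(3/140) = 2/9

2/9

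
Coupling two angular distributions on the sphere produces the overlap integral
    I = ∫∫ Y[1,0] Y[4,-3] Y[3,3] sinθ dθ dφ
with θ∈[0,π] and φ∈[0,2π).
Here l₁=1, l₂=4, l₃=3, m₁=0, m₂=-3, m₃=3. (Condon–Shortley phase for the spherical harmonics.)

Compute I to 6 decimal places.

-0.162868

m-sum 0 ✓  L=8 even ✓  3≤3≤5 ✓
Π(2lᵢ+1) = 3×9×7 = 189
triangle coeff Δ(1,4,3) = 1/252
Σ_t [1,1]: t=1:−1/36 = -1/36
(3j)²=4/63 [(1 4 3; 0 0 0)], sign=+1
Σ_t [1,1]: t=1:−1/720 = -1/720
(3j)²=1/36 [(1 4 3; 0 -3 3)], sign=-1
⇒ 4πI² = 1/3
I = (-1)√(1/3/(4π)) = -0.16286750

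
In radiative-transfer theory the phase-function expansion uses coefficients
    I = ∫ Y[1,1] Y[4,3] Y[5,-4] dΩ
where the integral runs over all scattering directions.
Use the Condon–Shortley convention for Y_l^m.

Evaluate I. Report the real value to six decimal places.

0.294638

Checks pass: Σm=0; 10 even; l₃=5∈[3,5].
(2·1+1)(2·4+1)(2·5+1) = 297
Δ: 0! 2! 8! / 11! → 1/495
sum: t=0:+1/576 = 1/576
3j²(1 4 5; 0 0 0) = Δ·Π!·Σ² = 5/99  (sign -1)
sum: t=0:+1/10080 = 1/10080
3j²(1 4 5; 1 3 -4) = Δ·Π!·Σ² = 4/55  (sign -1)
combine: 4πI² = 297·5/99·4/55 = 12/11
take √, sign +1: I = 0.29463840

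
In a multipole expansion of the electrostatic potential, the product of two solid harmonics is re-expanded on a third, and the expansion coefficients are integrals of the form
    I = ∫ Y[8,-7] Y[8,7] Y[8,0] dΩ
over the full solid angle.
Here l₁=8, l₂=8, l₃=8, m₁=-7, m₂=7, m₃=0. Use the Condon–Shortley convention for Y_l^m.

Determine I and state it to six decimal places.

Checks pass: Σm=0; 24 even; l₃=8∈[0,16].
(2·8+1)(2·8+1)(2·8+1) = 4913
Δ: 8! 8! 8! / 25! → 1/236637794250
sum: t=0:+1/65548320768000 t=1:−1/128024064000 t=2:+1/2985984000 t=3:−1/373248000 t=4:+1/191102976 t=5:−1/373248000 t=6:+1/2985984000 t=7:−1/128024064000 t=8:+1/65548320768000 = 11/20808990720
3j²(8 8 8; 0 0 0) = Δ·Π!·Σ² = 490/96577  (sign +1)
sum: t=7:−1/8193540096000 t=8:+1/1024192512000 = 1/1170505728000
3j²(8 8 8; -7 7 0) = Δ·Π!·Σ² = 637/74290  (sign +1)
combine: 4πI² = 4913·490/96577·637/74290 = 40817/190969
take √, sign +1: I = 0.13041699

0.130417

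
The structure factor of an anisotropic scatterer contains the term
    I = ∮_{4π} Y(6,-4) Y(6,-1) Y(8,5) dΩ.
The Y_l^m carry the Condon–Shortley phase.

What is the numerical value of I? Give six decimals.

Rules hold: Σm=0, L=20 even, 0≤8≤12.
N = 13·13·17 = 2873
Δ = 4!·8!·8!/21! = 1/1309458150
Racah Σ t=0..4: t=0:+1/49766400 t=1:−1/3110400 t=2:+1/1327104 t=3:−1/3110400 t=4:+1/49766400 = 1/6635520
⇒ 3j(6 6 8; 0 0 0)² = 350/46189, sgn +1
Racah Σ t=2..4: t=2:+1/116121600 t=3:−1/43545600 t=4:+1/174182400 = -1/116121600
⇒ 3j(6 6 8; -4 -1 5)² = 3/323, sgn +1
4πI² = N·(3j₀)²·(3jₘ)² = 13650/67507
I = +1·√(0.202201/4π) = 0.12684898

0.126849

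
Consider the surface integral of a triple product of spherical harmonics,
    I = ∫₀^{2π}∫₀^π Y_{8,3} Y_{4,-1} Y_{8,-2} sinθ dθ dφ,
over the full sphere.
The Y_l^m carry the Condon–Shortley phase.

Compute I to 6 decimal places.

-0.124482

m-sum 0 ✓  L=20 even ✓  4≤8≤12 ✓
Π(2lᵢ+1) = 17×9×17 = 2601
triangle coeff Δ(8,4,8) = 1/185175900
Σ_t [0,4]: t=0:+1/557383680 t=1:−1/21772800 t=2:+1/8294400 t=3:−1/21772800 t=4:+1/557383680 = 1/30965760
(3j)²=36/4199 [(8 4 8; 0 0 0)], sign=+1
Σ_t [0,3]: t=0:+1/87091200 t=1:−1/23224320 t=2:+1/52254720 t=3:−1/1045094400 = -1/74649600
(3j)²=110/12597 [(8 4 8; 3 -1 -2)], sign=-1
⇒ 4πI² = 11880/61009
I = (-1)√(11880/61009/(4π)) = -0.12448194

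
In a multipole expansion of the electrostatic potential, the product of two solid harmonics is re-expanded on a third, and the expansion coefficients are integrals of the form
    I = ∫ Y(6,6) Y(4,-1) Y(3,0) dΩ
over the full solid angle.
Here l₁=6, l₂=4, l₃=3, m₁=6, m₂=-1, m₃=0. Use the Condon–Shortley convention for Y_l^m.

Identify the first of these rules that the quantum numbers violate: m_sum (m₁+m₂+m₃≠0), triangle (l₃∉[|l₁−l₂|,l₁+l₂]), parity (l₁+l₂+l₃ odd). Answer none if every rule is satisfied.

m_sum

Σmᵢ = 5  ✗
l₃∈[|l₁−l₂|,l₁+l₂]=[2,10], have l₃=3
Σlᵢ = 13 ⇒ odd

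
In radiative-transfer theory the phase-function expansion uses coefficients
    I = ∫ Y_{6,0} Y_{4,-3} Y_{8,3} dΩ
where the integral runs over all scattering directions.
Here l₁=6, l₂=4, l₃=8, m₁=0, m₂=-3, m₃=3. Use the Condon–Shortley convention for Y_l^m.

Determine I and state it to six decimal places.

Checks pass: Σm=0; 18 even; l₃=8∈[2,10].
(2·6+1)(2·4+1)(2·8+1) = 1989
Δ: 2! 10! 6! / 19! → 1/23279256
sum: t=0:+1/1658880 t=1:−1/518400 t=2:+1/1658880 = -1/1382400
3j²(6 4 8; 0 0 0) = Δ·Π!·Σ² = 504/46189  (sign -1)
sum: t=0:+1/4147200 t=1:−1/10368000 = 1/6912000
3j²(6 4 8; 0 -3 3) = Δ·Π!·Σ² = 189/16796  (sign -1)
combine: 4πI² = 1989·504/46189·189/16796 = 214326/877591
take √, sign +1: I = 0.13940759

0.139408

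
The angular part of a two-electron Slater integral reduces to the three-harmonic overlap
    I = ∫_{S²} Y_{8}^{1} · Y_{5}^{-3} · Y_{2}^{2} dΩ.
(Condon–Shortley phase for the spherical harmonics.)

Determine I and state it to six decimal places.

0.000000

|8−5|≤2≤8+5 violated ⇒ I = 0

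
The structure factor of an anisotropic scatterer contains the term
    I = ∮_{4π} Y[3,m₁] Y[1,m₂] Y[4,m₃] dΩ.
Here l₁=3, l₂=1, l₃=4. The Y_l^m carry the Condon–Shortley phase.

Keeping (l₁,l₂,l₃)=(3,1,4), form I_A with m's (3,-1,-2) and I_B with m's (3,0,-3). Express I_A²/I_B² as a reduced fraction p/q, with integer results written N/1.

1/7

Same 3,1,4: normalisation and zero-m 3j drop out of the ratio.
A: Δ: 0! 6! 2! / 9! → 1/252; sum: t=0:+1/1440 = 1/1440; 3j²(3 1 4; 3 -1 -2) = Δ·Π!·Σ² = 1/252  (sign +1)
B: Δ: 0! 6! 2! / 9! → 1/252; sum: t=0:+1/720 = 1/720; 3j²(3 1 4; 3 0 -3) = Δ·Π!·Σ² = 1/36  (sign -1)
I_A²/I_B² = (1/252)/(1/36) = 1/7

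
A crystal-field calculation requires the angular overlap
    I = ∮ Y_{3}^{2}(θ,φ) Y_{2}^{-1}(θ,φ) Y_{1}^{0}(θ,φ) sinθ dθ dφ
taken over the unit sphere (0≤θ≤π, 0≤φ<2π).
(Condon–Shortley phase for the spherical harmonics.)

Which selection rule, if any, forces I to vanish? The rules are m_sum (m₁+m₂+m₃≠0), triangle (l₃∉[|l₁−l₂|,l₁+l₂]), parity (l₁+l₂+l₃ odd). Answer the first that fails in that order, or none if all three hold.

azimuthal sum: 2 − 1 + 0 = 1  ✗
1 ≤ 1 ≤ 5 (triangle on l)
L = 3 + 2 + 1 = 6 (even)

m_sum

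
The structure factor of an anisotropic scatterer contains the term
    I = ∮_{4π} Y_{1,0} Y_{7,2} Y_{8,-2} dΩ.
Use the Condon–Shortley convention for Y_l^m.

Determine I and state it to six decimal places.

0.237007

Rules hold: Σm=0, L=16 even, 6≤8≤8.
N = 3·15·17 = 765
Δ = 0!·2!·14!/17! = 1/2040
Racah Σ t=0..0: t=0:+1/25401600 = 1/25401600
⇒ 3j(1 7 8; 0 0 0)² = 8/255, sgn +1
Racah Σ t=0..0: t=0:+1/43545600 = 1/43545600
⇒ 3j(1 7 8; 0 2 -2)² = 1/34, sgn +1
4πI² = N·(3j₀)²·(3jₘ)² = 12/17
I = +1·√(0.705882/4π) = 0.23700703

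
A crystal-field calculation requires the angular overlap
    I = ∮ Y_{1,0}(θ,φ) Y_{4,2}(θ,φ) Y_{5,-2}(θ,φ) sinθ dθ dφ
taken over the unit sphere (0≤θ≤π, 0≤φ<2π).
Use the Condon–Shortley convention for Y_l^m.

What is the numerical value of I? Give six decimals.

0.225034

Rules hold: Σm=0, L=10 even, 3≤5≤5.
N = 3·9·11 = 297
Δ = 0!·2!·8!/11! = 1/495
Racah Σ t=0..0: t=0:+1/576 = 1/576
⇒ 3j(1 4 5; 0 0 0)² = 5/99, sgn -1
Racah Σ t=0..0: t=0:+1/1440 = 1/1440
⇒ 3j(1 4 5; 0 2 -2)² = 7/165, sgn -1
4πI² = N·(3j₀)²·(3jₘ)² = 7/11
I = +1·√(0.636364/4π) = 0.22503380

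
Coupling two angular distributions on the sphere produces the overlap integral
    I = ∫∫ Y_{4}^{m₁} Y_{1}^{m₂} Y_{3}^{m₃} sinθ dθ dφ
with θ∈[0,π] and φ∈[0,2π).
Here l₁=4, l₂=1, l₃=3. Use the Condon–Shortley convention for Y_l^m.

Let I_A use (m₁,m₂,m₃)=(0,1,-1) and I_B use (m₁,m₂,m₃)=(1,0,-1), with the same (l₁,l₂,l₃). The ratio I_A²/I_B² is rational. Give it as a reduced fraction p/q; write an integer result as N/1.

2/5

Shared (l₁,l₂,l₃)=(4,1,3): N and (l;000)² cancel in I_A²/I_B².
A: Δ = 2!·6!·0!/9! = 1/252; Racah Σ t=2..2: t=2:+1/96 = 1/96; ⇒ 3j(4 1 3; 0 1 -1)² = 1/42, sgn +1
B: Δ = 2!·6!·0!/9! = 1/252; Racah Σ t=1..1: t=1:−1/48 = -1/48; ⇒ 3j(4 1 3; 1 0 -1)² = 5/84, sgn -1
I_A²/I_B² = (1/42)/(5/84) = 2/5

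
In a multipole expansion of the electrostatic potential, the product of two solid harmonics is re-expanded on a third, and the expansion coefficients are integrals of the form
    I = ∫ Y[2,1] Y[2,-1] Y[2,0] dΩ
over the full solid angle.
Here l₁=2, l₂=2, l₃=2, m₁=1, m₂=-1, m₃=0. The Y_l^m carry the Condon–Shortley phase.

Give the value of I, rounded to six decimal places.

-0.090112

Rules hold: Σm=0, L=6 even, 0≤2≤4.
N = 5·5·5 = 125
Δ = 2!·2!·2!/7! = 1/630
Racah Σ t=0..2: t=0:+1/8 t=1:−1/1 t=2:+1/8 = -3/4
⇒ 3j(2 2 2; 0 0 0)² = 2/35, sgn -1
Racah Σ t=0..1: t=0:+1/2 t=1:−1/4 = 1/4
⇒ 3j(2 2 2; 1 -1 0)² = 1/70, sgn +1
4πI² = N·(3j₀)²·(3jₘ)² = 5/49
I = -1·√(0.102041/4π) = -0.09011188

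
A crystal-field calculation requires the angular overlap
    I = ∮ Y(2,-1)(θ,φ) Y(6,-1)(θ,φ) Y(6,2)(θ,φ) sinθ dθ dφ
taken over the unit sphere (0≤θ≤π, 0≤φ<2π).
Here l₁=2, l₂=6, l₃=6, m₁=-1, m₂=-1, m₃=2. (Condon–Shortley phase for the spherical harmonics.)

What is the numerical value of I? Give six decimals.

0.088837

m-sum 0 ✓  L=14 even ✓  4≤6≤8 ✓
Π(2lᵢ+1) = 5×13×13 = 845
triangle coeff Δ(2,6,6) = 1/90090
Σ_t [0,2]: t=0:+1/69120 t=1:−1/14400 t=2:+1/69120 = -7/172800
(3j)²=14/715 [(2 6 6; 0 0 0)], sign=-1
Σ_t [1,2]: t=1:−1/34560 t=2:+1/60480 = -1/80640
(3j)²=6/1001 [(2 6 6; -1 -1 2)], sign=-1
⇒ 4πI² = 12/121
I = (+1)√(12/121/(4π)) = 0.08883682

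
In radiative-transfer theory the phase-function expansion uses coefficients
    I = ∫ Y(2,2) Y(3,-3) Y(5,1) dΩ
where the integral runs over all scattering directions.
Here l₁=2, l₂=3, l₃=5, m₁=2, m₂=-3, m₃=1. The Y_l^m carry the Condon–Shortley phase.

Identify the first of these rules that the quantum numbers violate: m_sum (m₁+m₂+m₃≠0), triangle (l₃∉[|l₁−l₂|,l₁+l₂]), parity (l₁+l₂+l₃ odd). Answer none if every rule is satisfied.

azimuthal sum: 2 − 3 + 1 = 0  ✓
1 ≤ 5 ≤ 5 (triangle on l)  ✓
L = 2 + 3 + 5 = 10 (even)  ✓

none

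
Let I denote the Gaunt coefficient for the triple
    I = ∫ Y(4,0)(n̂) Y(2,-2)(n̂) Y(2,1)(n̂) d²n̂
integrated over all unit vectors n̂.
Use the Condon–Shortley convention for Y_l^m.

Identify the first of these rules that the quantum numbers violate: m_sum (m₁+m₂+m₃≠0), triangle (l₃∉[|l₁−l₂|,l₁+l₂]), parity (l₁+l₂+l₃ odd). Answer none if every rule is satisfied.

m_sum

Σmᵢ = -1  ✗
l₃∈[|l₁−l₂|,l₁+l₂]=[2,6], have l₃=2
Σlᵢ = 8 ⇒ even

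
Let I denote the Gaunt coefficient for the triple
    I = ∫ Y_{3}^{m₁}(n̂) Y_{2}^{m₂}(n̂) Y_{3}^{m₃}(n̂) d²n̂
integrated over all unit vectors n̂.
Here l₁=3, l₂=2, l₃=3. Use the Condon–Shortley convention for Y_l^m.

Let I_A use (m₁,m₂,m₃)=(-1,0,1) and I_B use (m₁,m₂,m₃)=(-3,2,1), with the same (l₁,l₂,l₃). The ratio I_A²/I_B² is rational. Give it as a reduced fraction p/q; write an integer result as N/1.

Same 3,2,3: normalisation and zero-m 3j drop out of the ratio.
A: Δ: 2! 4! 2! / 9! → 1/3780; sum: t=0:+1/96 t=1:−1/6 t=2:+1/16 = -3/32; 3j²(3 2 3; -1 0 1) = Δ·Π!·Σ² = 3/140  (sign -1)
B: Δ: 2! 4! 2! / 9! → 1/3780; sum: t=2:+1/96 = 1/96; 3j²(3 2 3; -3 2 1) = Δ·Π!·Σ² = 1/42  (sign +1)
I_A²/I_B² = (3/140)/(1/42) = 9/10

9/10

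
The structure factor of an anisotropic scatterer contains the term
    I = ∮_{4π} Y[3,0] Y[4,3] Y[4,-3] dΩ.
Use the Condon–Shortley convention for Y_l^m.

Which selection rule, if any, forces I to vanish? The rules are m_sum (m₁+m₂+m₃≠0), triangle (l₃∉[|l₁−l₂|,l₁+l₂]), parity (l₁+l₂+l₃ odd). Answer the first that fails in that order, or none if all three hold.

Σmᵢ = 0  ✓
l₃∈[|l₁−l₂|,l₁+l₂]=[1,7], have l₃=4  ✓
Σlᵢ = 11 ⇒ odd  ✗

parity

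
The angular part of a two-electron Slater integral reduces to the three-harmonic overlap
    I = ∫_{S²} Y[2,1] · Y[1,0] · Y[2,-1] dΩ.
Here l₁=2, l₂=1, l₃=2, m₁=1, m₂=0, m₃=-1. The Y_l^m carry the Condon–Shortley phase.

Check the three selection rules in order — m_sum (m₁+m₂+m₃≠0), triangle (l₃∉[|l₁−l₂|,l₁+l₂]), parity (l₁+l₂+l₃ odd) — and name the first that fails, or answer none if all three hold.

parity

azimuthal sum: 1 + 0 − 1 = 0  ✓
1 ≤ 2 ≤ 3 (triangle on l)  ✓
L = 2 + 1 + 2 = 5 (odd)  ✗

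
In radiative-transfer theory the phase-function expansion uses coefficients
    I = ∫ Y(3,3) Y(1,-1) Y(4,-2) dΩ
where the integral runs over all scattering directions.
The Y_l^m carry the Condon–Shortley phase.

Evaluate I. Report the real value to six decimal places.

0.061558

Checks pass: Σm=0; 8 even; l₃=4∈[2,4].
(2·3+1)(2·1+1)(2·4+1) = 189
Δ: 0! 6! 2! / 9! → 1/252
sum: t=0:+1/36 = 1/36
3j²(3 1 4; 0 0 0) = Δ·Π!·Σ² = 4/63  (sign +1)
sum: t=0:+1/1440 = 1/1440
3j²(3 1 4; 3 -1 -2) = Δ·Π!·Σ² = 1/252  (sign +1)
combine: 4πI² = 189·4/63·1/252 = 1/21
take √, sign +1: I = 0.06155813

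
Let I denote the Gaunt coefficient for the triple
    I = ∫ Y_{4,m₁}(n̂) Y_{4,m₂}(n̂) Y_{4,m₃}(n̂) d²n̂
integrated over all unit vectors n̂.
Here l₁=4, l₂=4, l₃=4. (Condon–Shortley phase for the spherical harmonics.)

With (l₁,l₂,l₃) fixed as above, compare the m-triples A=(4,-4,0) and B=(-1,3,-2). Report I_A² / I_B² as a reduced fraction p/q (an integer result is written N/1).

Same 4,4,4: normalisation and zero-m 3j drop out of the ratio.
A: Δ: 4! 4! 4! / 13! → 1/450450; sum: t=0:+1/13824 = 1/13824; 3j²(4 4 4; 4 -4 0) = Δ·Π!·Σ² = 14/1287  (sign +1)
B: Δ: 4! 4! 4! / 13! → 1/450450; sum: t=3:−1/576 t=4:+1/864 = -1/1728; 3j²(4 4 4; -1 3 -2) = Δ·Π!·Σ² = 5/1287  (sign -1)
I_A²/I_B² = (14/1287)/(5/1287) = 14/5

14/5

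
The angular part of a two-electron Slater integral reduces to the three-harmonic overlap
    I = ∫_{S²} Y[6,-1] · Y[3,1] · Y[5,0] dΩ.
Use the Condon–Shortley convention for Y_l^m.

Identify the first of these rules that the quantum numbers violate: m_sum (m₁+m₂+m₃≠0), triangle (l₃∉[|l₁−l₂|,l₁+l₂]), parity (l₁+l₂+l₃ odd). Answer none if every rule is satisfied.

none

Σmᵢ = 0  ✓
l₃∈[|l₁−l₂|,l₁+l₂]=[3,9], have l₃=5  ✓
Σlᵢ = 14 ⇒ even  ✓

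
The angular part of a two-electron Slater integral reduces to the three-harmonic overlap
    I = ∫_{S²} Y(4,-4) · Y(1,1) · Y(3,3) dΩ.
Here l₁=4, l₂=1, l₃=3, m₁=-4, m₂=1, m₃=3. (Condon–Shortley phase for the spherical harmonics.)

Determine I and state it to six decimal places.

0.325735

m-sum 0 ✓  L=8 even ✓  3≤3≤5 ✓
Π(2lᵢ+1) = 9×3×7 = 189
triangle coeff Δ(4,1,3) = 1/252
Σ_t [1,1]: t=1:−1/36 = -1/36
(3j)²=4/63 [(4 1 3; 0 0 0)], sign=+1
Σ_t [2,2]: t=2:+1/1440 = 1/1440
(3j)²=1/9 [(4 1 3; -4 1 3)], sign=+1
⇒ 4πI² = 4/3
I = (+1)√(4/3/(4π)) = 0.32573501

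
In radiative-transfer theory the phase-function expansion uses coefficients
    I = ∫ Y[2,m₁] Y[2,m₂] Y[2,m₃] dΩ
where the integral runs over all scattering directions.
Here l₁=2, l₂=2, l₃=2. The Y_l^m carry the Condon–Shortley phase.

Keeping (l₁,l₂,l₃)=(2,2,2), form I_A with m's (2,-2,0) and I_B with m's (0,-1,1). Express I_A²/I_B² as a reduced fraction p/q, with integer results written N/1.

4/1

Shared (l₁,l₂,l₃)=(2,2,2): N and (l;000)² cancel in I_A²/I_B².
A: Δ = 2!·2!·2!/7! = 1/630; Racah Σ t=0..0: t=0:+1/8 = 1/8; ⇒ 3j(2 2 2; 2 -2 0)² = 2/35, sgn +1
B: Δ = 2!·2!·2!/7! = 1/630; Racah Σ t=0..1: t=0:+1/4 t=1:−1/2 = -1/4; ⇒ 3j(2 2 2; 0 -1 1)² = 1/70, sgn +1
I_A²/I_B² = (2/35)/(1/70) = 4/1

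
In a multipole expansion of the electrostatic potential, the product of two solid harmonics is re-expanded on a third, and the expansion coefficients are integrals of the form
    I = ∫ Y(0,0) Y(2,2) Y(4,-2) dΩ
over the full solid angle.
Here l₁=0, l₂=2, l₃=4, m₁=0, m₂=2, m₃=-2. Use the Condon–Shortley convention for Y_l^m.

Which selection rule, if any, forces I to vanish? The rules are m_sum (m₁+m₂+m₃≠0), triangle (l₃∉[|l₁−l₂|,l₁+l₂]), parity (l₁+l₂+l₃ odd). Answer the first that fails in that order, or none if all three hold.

m₁+m₂+m₃ = 0 + 2 − 2 = 0  ✓
triangle: |0−2|=2 ≤ l₃=4 ≤ 0+2=2  ✗
parity: l₁+l₂+l₃ = 6 is even

triangle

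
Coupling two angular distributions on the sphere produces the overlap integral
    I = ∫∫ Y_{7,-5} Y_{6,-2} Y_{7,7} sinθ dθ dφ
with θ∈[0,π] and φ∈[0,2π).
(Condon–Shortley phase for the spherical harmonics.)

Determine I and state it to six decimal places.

m-sum 0 ✓  L=20 even ✓  1≤7≤13 ✓
Π(2lᵢ+1) = 15×13×15 = 2925
triangle coeff Δ(7,6,7) = 1/2444321880
Σ_t [0,6]: t=0:+1/2612736000 t=1:−1/20736000 t=2:+1/1658880 t=3:−1/746496 t=4:+1/1658880 t=5:−1/20736000 t=6:+1/2612736000 = -1/4354560
(3j)²=1000/138567 [(7 6 7; 0 0 0)], sign=+1
Σ_t [4,4]: t=4:+1/1393459200 = 1/1393459200
(3j)²=11/646 [(7 6 7; -5 -2 7)], sign=+1
⇒ 4πI² = 37500/104329
I = (+1)√(37500/104329/(4π)) = 0.16912514

0.169125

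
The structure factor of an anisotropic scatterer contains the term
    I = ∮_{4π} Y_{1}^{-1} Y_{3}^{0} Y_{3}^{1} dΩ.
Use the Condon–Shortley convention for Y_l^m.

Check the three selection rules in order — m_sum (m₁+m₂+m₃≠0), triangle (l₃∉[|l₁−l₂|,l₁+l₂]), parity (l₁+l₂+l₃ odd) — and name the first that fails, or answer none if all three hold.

parity

azimuthal sum: -1 + 0 + 1 = 0  ✓
2 ≤ 3 ≤ 4 (triangle on l)  ✓
L = 1 + 3 + 3 = 7 (odd)  ✗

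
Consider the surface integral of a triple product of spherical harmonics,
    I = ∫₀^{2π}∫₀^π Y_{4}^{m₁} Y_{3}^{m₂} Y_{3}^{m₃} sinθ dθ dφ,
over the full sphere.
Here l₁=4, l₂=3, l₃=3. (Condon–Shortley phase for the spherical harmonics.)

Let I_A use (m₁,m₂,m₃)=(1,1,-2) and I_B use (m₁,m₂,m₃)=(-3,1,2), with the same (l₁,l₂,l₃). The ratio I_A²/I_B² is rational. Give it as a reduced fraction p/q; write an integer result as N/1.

Same 4,3,3: normalisation and zero-m 3j drop out of the ratio.
A: Δ: 4! 4! 2! / 11! → 1/34650; sum: t=2:+1/48 t=3:−1/144 = 1/72; 3j²(4 3 3; 1 1 -2) = Δ·Π!·Σ² = 16/693  (sign -1)
B: Δ: 4! 4! 2! / 11! → 1/34650; sum: t=3:−1/144 t=4:+1/288 = -1/288; 3j²(4 3 3; -3 1 2) = Δ·Π!·Σ² = 1/99  (sign +1)
I_A²/I_B² = (16/693)/(1/99) = 16/7

16/7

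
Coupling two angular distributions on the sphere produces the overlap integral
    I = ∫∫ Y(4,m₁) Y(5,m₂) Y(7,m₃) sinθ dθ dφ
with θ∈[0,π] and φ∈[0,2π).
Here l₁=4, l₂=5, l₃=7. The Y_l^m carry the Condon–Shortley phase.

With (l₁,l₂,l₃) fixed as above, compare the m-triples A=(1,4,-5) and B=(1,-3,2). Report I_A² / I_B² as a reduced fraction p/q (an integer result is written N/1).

8019/26569

Shared (l₁,l₂,l₃)=(4,5,7): N and (l;000)² cancel in I_A²/I_B².
A: Δ = 2!·6!·8!/17! = 1/6126120; Racah Σ t=1..2: t=1:−1/1935360 t=2:+1/1209600 = 1/3225600; ⇒ 3j(4 5 7; 1 4 -5)² = 243/61880, sgn +1
B: Δ = 2!·6!·8!/17! = 1/6126120; Racah Σ t=0..2: t=0:+1/103680 t=1:−1/241920 t=2:+1/9676800 = 163/29030400; ⇒ 3j(4 5 7; 1 -3 2)² = 26569/2042040, sgn -1
I_A²/I_B² = (243/61880)/(26569/2042040) = 8019/26569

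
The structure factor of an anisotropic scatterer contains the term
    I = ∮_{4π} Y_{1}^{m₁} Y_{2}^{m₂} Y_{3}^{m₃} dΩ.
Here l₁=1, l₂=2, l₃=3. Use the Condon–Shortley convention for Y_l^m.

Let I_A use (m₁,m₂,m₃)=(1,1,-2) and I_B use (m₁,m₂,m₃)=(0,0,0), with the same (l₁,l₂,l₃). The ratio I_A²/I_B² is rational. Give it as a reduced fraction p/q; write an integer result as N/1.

Same 1,2,3: normalisation and zero-m 3j drop out of the ratio.
A: Δ: 0! 2! 4! / 7! → 1/105; sum: t=0:+1/12 = 1/12; 3j²(1 2 3; 1 1 -2) = Δ·Π!·Σ² = 2/21  (sign -1)
B: Δ: 0! 2! 4! / 7! → 1/105; sum: t=0:+1/4 = 1/4; 3j²(1 2 3; 0 0 0) = Δ·Π!·Σ² = 3/35  (sign -1)
I_A²/I_B² = (2/21)/(3/35) = 10/9

10/9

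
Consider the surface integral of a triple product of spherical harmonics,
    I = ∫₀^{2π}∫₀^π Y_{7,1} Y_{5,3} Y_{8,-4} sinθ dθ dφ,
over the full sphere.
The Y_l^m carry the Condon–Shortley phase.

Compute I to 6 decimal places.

Rules hold: Σm=0, L=20 even, 2≤8≤12.
N = 15·11·17 = 2805
Δ = 4!·10!·6!/21! = 1/814773960
Racah Σ t=0..4: t=0:+1/87091200 t=1:−1/4976640 t=2:+1/2073600 t=3:−1/4976640 t=4:+1/87091200 = 1/9676800
⇒ 3j(7 5 8; 0 0 0)² = 360/46189, sgn +1
Racah Σ t=2..4: t=2:+1/49766400 t=3:−1/21772800 t=4:+1/92897280 = -1/66355200
⇒ 3j(7 5 8; 1 3 -4)² = 63/8398, sgn -1
4πI² = N·(3j₀)²·(3jₘ)² = 170100/1037153
I = -1·√(0.164007/4π) = -0.11424200

-0.114242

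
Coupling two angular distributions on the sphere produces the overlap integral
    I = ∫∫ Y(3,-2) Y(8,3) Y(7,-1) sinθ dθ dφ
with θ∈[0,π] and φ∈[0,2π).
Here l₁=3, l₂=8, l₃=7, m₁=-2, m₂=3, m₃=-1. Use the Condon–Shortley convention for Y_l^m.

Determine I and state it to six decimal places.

0.039939

m-sum 0 ✓  L=18 even ✓  5≤7≤11 ✓
Π(2lᵢ+1) = 7×17×15 = 1785
triangle coeff Δ(3,8,7) = 1/5290740
Σ_t [1,3]: t=1:−1/7257600 t=2:+1/2073600 t=3:−1/7257600 = 1/4838400
(3j)²=252/20995 [(3 8 7; 0 0 0)], sign=-1
Σ_t [3,4]: t=3:−1/11612160 t=4:+1/14515200 = -1/58060800
(3j)²=55/58786 [(3 8 7; -2 3 -1)], sign=-1
⇒ 4πI² = 20790/1037153
I = (+1)√(20790/1037153/(4π)) = 0.03993934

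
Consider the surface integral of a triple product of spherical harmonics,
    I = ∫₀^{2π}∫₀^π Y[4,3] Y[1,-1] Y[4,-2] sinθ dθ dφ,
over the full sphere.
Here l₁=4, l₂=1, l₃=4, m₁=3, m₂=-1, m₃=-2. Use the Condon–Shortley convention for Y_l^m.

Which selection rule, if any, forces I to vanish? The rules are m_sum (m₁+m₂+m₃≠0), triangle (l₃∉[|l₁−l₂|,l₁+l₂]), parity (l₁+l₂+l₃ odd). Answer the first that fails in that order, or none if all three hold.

Σmᵢ = 0  ✓
l₃∈[|l₁−l₂|,l₁+l₂]=[3,5], have l₃=4  ✓
Σlᵢ = 9 ⇒ odd  ✗

parity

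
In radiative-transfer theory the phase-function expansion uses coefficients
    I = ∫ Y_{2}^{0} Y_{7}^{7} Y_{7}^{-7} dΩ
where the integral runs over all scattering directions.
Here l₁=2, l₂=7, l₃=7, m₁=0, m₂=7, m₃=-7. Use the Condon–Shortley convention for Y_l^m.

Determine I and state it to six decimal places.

Checks pass: Σm=0; 16 even; l₃=7∈[5,9].
(2·2+1)(2·7+1)(2·7+1) = 1125
Δ: 2! 2! 12! / 17! → 1/185640
sum: t=0:+1/2419200 t=1:−1/518400 t=2:+1/2419200 = -1/907200
3j²(2 7 7; 0 0 0) = Δ·Π!·Σ² = 56/3315  (sign +1)
sum: t=2:+1/1916006400 = 1/1916006400
3j²(2 7 7; 0 7 -7) = Δ·Π!·Σ² = 91/2040  (sign +1)
combine: 4πI² = 1125·56/3315·91/2040 = 245/289
take √, sign +1: I = 0.25973423

0.259734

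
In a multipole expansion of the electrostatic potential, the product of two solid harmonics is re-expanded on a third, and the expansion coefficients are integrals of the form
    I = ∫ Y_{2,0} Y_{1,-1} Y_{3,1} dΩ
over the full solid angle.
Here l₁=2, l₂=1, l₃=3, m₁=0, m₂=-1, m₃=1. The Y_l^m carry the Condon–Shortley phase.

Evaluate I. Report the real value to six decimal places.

m-sum 0 ✓  L=6 even ✓  1≤3≤3 ✓
Π(2lᵢ+1) = 5×3×7 = 105
triangle coeff Δ(2,1,3) = 1/105
Σ_t [0,0]: t=0:+1/4 = 1/4
(3j)²=3/35 [(2 1 3; 0 0 0)], sign=-1
Σ_t [0,0]: t=0:+1/8 = 1/8
(3j)²=2/35 [(2 1 3; 0 -1 1)], sign=+1
⇒ 4πI² = 18/35
I = (-1)√(18/35/(4π)) = -0.20230066

-0.202301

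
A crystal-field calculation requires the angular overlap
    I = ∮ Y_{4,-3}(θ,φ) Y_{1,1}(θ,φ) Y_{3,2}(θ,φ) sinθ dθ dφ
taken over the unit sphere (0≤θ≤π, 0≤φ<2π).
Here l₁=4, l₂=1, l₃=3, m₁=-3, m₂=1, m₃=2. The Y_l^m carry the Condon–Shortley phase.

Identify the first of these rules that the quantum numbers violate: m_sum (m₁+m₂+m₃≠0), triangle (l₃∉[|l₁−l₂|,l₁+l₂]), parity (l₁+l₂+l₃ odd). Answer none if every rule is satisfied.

none

m₁+m₂+m₃ = -3 + 1 + 2 = 0  ✓
triangle: |4−1|=3 ≤ l₃=3 ≤ 4+1=5  ✓
parity: l₁+l₂+l₃ = 8 is even  ✓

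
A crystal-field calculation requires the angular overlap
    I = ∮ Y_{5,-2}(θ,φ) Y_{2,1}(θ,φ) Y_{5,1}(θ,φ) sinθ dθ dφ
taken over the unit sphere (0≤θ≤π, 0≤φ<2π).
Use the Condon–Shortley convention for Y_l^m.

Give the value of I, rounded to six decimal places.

0.104819

m-sum 0 ✓  L=12 even ✓  3≤5≤7 ✓
Π(2lᵢ+1) = 11×5×11 = 605
triangle coeff Δ(5,2,5) = 1/38610
Σ_t [0,2]: t=0:+1/2880 t=1:−1/576 t=2:+1/2880 = -1/960
(3j)²=10/429 [(5 2 5; 0 0 0)], sign=+1
Σ_t [1,2]: t=1:−1/2880 t=2:+1/1440 = 1/2880
(3j)²=7/715 [(5 2 5; -2 1 1)], sign=+1
⇒ 4πI² = 70/507
I = (+1)√(70/507/(4π)) = 0.10481902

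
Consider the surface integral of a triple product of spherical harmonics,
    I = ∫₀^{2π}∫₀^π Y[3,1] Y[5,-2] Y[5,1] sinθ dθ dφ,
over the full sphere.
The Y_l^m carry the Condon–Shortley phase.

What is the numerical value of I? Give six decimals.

L=13 odd ⇒ parity kills the (l;000) factor ⇒ I = 0

0.000000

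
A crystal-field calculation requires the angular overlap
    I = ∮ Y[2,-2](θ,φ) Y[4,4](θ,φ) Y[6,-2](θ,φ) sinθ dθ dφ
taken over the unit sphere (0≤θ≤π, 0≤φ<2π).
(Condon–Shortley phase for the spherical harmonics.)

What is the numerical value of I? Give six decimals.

0.015904

m-sum 0 ✓  L=12 even ✓  2≤6≤6 ✓
Π(2lᵢ+1) = 5×9×13 = 585
triangle coeff Δ(2,4,6) = 1/6435
Σ_t [0,0]: t=0:+1/2304 = 1/2304
(3j)²=5/143 [(2 4 6; 0 0 0)], sign=+1
Σ_t [0,0]: t=0:+1/967680 = 1/967680
(3j)²=1/6435 [(2 4 6; -2 4 -2)], sign=+1
⇒ 4πI² = 5/1573
I = (+1)√(5/1573/(4π)) = 0.01590434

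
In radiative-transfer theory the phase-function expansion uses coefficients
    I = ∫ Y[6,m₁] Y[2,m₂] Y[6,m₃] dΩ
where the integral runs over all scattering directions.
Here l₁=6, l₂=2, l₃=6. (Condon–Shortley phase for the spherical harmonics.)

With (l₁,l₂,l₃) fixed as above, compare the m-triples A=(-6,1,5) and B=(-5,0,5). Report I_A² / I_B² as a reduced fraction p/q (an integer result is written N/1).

2/1

Shared (l₁,l₂,l₃)=(6,2,6): N and (l;000)² cancel in I_A²/I_B².
A: Δ = 2!·10!·2!/15! = 1/90090; Racah Σ t=2..2: t=2:+1/7257600 = 1/7257600; ⇒ 3j(6 2 6; -6 1 5)² = 11/455, sgn -1
B: Δ = 2!·10!·2!/15! = 1/90090; Racah Σ t=1..2: t=1:−1/3628800 t=2:+1/1451520 = 1/2419200; ⇒ 3j(6 2 6; -5 0 5)² = 11/910, sgn -1
I_A²/I_B² = (11/455)/(11/910) = 2/1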